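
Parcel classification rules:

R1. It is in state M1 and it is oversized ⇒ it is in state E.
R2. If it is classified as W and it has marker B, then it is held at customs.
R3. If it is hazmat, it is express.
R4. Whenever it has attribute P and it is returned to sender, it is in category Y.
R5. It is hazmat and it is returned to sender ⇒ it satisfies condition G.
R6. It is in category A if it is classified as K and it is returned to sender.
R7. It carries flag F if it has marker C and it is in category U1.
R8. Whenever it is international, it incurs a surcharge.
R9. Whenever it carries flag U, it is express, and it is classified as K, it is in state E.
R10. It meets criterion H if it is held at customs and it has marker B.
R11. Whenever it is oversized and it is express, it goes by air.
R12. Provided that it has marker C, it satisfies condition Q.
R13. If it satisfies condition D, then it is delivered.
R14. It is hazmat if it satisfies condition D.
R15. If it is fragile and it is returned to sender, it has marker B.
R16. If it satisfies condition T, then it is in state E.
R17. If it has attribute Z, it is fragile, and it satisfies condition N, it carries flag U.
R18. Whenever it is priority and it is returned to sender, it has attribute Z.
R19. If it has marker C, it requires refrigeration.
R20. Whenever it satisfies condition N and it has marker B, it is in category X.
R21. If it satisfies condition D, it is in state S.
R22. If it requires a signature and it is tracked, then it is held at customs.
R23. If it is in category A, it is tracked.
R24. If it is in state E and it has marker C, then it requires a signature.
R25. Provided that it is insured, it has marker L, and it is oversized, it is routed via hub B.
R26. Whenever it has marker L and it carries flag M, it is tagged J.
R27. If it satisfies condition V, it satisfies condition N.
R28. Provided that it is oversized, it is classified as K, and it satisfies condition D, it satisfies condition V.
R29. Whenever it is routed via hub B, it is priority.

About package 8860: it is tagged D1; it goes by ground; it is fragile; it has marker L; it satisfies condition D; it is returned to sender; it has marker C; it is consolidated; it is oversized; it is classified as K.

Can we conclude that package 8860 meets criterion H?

Forward chaining from the given facts derives: is in category A, satisfies condition Q, is delivered, is hazmat, has marker B, requires refrigeration, is in state S, is tracked, satisfies condition V, is express, satisfies condition G, goes by air, satisfies condition N, is in category X.
The only rule concluding "it meets criterion H" is R10, which needs "it is held at customs"; that is never established.

No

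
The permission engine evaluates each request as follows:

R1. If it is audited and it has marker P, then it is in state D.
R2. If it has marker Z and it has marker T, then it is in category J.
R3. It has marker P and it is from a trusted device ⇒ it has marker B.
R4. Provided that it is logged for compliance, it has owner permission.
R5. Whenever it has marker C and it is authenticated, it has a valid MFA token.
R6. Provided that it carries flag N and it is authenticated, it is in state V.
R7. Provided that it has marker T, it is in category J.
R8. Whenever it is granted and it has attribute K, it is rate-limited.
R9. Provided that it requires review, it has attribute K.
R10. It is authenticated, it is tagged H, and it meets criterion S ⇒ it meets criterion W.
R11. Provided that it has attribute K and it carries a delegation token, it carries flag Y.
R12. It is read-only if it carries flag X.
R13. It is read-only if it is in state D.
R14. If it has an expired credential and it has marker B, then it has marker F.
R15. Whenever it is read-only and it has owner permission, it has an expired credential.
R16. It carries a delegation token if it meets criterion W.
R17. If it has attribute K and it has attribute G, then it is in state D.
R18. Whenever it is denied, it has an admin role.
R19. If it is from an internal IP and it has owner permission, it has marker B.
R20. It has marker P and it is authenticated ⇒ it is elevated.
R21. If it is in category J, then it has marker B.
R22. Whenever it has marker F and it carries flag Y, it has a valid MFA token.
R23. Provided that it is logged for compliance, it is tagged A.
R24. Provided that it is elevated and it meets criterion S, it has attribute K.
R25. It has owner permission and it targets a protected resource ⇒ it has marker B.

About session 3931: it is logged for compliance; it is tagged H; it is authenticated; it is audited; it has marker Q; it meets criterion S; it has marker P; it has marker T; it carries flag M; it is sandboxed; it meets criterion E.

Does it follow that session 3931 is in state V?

Forward chaining from the given facts derives: is in state D, has owner permission, is in category J, meets criterion W, is read-only, has an expired credential, carries a delegation token, is elevated, has marker B, is tagged A, has attribute K, carries flag Y, has marker F, has a valid MFA token.
The only rule concluding "it is in state V" is R6, which needs "it carries flag N"; that is never established.

No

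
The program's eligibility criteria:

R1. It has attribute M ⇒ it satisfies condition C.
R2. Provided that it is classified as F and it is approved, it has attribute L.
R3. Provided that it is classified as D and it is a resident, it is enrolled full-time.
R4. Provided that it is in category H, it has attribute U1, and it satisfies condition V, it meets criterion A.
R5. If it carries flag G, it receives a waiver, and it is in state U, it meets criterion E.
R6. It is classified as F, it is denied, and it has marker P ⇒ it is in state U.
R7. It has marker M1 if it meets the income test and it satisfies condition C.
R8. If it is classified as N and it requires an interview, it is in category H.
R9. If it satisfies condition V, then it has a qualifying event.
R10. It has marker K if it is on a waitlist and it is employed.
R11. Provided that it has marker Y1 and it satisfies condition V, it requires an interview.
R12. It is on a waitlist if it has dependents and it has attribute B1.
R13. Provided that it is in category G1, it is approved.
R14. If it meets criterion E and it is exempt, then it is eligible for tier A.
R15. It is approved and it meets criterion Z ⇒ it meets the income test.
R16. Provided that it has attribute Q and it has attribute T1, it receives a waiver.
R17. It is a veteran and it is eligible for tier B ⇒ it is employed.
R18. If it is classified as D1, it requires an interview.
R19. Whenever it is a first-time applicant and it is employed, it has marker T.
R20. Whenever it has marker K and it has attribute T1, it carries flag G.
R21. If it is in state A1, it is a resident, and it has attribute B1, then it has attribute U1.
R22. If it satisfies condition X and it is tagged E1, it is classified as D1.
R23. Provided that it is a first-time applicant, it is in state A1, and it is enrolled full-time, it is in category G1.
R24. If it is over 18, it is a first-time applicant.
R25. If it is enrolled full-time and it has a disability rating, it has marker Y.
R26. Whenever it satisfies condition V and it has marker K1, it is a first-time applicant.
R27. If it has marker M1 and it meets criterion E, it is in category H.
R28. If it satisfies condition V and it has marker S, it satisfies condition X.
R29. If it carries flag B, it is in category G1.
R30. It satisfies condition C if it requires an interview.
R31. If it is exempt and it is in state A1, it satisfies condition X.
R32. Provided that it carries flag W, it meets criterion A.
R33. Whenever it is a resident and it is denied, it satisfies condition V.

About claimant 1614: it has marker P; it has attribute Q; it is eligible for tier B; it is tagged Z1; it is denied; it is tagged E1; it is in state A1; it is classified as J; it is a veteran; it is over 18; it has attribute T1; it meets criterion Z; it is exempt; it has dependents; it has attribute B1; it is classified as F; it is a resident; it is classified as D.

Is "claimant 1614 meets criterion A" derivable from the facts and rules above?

By R3 (it is classified as D, it is a resident): it is enrolled full-time.
By R6 (it is classified as F, it is denied, it has marker P): it is in state U.
By R12 (it has dependents, it has attribute B1): it is on a waitlist.
By R16 (it has attribute Q, it has attribute T1): it receives a waiver.
By R17 (it is a veteran, it is eligible for tier B): it is employed.
By R21 (it is in state A1, it is a resident, it has attribute B1): it has attribute U1.
By R24 (it is over 18): it is a first-time applicant.
By R31 (it is exempt, it is in state A1): it satisfies condition X.
By R33 (it is a resident, it is denied): it satisfies condition V.
By R10 (it is on a waitlist, it is employed): it has marker K.
By R20 (it has marker K, it has attribute T1): it carries flag G.
By R22 (it satisfies condition X, it is tagged E1): it is classified as D1.
By R23 (it is a first-time applicant, it is in state A1, it is enrolled full-time): it is in category G1.
By R5 (it carries flag G, it receives a waiver, it is in state U): it meets criterion E.
By R13 (it is in category G1): it is approved.
By R15 (it is approved, it meets criterion Z): it meets the income test.
By R18 (it is classified as D1): it requires an interview.
By R30 (it requires an interview): it satisfies condition C.
By R7 (it meets the income test, it satisfies condition C): it has marker M1.
By R27 (it has marker M1, it meets criterion E): it is in category H.
By R4 (it is in category H, it has attribute U1, it satisfies condition V): it meets criterion A.

Yes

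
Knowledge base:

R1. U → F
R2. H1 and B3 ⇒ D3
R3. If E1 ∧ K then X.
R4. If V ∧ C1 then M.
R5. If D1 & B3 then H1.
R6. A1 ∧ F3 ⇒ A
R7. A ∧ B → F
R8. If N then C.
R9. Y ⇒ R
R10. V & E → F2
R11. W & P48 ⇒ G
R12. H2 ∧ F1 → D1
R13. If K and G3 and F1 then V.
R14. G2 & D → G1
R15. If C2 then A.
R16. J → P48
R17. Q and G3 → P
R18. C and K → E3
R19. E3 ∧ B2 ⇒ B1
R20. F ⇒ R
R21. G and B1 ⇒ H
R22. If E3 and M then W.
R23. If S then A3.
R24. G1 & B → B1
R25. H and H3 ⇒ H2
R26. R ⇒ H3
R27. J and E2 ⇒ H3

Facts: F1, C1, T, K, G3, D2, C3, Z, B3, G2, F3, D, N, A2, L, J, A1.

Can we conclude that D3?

No

Forward chaining from the given facts derives: A, C, V, G1, P48, E3, M, W, G.
The only rule concluding D3 is R2, which needs H1; that is never established.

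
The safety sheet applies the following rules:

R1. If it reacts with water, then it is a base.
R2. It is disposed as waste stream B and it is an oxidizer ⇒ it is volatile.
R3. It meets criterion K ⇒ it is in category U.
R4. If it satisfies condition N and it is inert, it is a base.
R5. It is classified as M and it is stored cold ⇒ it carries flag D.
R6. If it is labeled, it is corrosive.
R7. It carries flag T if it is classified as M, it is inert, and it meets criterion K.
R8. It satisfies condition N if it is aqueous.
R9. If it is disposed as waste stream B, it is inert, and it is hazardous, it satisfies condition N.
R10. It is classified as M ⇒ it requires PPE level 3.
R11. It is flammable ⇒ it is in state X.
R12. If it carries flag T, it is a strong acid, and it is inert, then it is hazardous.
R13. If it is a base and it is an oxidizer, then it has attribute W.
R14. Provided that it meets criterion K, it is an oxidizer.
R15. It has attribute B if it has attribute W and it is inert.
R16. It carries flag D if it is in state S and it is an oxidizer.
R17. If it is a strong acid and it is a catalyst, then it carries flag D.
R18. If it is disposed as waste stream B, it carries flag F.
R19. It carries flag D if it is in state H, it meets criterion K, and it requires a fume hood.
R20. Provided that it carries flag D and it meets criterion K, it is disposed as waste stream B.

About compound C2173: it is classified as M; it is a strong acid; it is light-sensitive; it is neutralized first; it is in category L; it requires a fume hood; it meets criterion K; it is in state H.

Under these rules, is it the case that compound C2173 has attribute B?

No

Forward chaining from the given facts derives: is in category U, requires PPE level 3, is an oxidizer, carries flag D, is disposed as waste stream B, is volatile, carries flag F.
The only rule concluding "it has attribute B" is R15, which needs "it has attribute W"; that is never established.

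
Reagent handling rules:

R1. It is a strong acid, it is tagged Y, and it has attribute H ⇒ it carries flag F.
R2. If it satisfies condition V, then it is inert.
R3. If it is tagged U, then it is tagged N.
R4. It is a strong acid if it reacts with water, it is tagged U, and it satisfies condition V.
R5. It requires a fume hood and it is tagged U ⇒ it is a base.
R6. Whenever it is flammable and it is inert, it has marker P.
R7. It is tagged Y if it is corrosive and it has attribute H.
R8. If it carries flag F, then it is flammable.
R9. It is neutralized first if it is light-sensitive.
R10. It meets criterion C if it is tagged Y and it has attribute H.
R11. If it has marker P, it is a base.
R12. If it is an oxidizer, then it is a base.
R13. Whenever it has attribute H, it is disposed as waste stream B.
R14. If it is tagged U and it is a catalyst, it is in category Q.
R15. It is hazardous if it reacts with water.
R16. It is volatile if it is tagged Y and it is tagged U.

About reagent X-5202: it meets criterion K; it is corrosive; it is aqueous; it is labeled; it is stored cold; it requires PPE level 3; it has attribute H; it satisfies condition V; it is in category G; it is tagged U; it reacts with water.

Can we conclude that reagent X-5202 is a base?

By R2 (it satisfies condition V): it is inert.
By R4 (it reacts with water, it is tagged U, it satisfies condition V): it is a strong acid.
By R7 (it is corrosive, it has attribute H): it is tagged Y.
By R1 (it is a strong acid, it is tagged Y, it has attribute H): it carries flag F.
By R8 (it carries flag F): it is flammable.
By R6 (it is flammable, it is inert): it has marker P.
By R11 (it has marker P): it is a base.

Yes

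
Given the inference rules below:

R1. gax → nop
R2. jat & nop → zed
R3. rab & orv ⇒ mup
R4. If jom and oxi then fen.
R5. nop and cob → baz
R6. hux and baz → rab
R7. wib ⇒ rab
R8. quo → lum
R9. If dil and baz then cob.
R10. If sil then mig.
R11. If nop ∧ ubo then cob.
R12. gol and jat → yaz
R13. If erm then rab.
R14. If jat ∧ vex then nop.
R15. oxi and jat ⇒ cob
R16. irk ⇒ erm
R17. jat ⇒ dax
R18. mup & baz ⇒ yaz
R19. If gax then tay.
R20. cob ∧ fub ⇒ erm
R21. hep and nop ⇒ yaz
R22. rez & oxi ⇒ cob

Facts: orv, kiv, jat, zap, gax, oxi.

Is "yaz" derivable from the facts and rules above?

No

Forward chaining from the given facts derives: nop, zed, cob, dax, tay, baz.
Rules concluding yaz: R12 needs gol; R18 needs mup; R21 needs hep — none of these are established.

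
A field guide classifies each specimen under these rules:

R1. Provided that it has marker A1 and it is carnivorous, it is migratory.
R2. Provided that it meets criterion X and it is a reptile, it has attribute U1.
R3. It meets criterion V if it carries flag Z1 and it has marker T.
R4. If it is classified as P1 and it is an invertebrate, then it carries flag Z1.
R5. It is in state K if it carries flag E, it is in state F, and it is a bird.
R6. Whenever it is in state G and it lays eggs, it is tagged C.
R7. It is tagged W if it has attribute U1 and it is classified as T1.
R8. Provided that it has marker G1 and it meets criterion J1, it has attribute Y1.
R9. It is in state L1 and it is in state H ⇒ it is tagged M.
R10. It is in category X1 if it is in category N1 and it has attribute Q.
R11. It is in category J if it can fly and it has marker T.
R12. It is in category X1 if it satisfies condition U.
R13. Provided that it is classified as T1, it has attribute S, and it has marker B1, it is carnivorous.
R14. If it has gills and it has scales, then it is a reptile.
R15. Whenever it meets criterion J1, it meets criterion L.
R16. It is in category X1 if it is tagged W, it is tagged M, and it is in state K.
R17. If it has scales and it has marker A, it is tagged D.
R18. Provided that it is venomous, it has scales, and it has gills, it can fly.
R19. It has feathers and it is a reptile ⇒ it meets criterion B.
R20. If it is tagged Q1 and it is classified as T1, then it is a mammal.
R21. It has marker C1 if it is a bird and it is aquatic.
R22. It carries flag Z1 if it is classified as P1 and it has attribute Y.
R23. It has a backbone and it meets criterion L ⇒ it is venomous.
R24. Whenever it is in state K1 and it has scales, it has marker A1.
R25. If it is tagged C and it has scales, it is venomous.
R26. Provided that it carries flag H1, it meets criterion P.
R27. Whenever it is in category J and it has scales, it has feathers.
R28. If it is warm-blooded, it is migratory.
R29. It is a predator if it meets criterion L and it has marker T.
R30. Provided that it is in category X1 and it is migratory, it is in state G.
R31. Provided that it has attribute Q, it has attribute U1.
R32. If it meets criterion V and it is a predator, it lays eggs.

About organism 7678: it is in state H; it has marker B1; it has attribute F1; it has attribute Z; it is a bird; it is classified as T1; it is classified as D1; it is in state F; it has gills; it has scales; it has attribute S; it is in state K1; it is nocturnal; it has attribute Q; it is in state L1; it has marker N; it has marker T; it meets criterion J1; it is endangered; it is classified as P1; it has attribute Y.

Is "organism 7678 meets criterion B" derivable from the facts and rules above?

No

Forward chaining from the given facts derives: is tagged M, is carnivorous, is a reptile, meets criterion L, carries flag Z1, has marker A1, is a predator, has attribute U1, is migratory, meets criterion V, is tagged W, lays eggs.
The only rule concluding "it meets criterion B" is R19, which needs "it has feathers"; that is never established.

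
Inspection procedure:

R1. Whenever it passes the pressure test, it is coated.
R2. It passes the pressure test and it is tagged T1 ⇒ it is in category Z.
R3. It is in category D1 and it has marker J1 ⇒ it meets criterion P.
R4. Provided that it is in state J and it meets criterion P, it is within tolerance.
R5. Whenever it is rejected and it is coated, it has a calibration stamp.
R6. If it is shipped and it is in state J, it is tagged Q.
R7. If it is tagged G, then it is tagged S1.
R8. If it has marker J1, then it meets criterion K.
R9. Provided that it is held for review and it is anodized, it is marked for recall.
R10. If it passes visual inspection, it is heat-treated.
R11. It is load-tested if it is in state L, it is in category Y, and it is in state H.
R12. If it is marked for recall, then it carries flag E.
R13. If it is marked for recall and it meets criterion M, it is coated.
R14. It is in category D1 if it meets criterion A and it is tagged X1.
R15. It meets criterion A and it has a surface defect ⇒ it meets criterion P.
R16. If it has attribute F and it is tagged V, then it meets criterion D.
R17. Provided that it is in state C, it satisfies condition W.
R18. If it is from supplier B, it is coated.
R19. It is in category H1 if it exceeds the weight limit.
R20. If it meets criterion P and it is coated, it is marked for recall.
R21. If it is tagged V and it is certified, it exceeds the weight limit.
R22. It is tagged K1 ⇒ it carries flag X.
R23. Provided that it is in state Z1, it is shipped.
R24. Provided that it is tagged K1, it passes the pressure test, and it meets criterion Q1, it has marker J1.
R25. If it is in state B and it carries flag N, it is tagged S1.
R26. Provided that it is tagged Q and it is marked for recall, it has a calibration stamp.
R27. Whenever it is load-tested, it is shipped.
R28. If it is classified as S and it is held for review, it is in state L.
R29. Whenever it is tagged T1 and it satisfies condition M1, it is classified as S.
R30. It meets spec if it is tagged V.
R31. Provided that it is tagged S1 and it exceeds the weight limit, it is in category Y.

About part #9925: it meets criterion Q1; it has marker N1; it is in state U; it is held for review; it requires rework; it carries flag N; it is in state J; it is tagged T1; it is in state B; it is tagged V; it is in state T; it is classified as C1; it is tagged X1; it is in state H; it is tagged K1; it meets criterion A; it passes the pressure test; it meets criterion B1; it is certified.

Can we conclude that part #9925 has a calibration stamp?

No

Forward chaining from the given facts derives: is coated, is in category Z, is in category D1, exceeds the weight limit, carries flag X, has marker J1, is tagged S1, meets spec, is in category Y, meets criterion P, is within tolerance, meets criterion K, is in category H1, is marked for recall, carries flag E.
Rules concluding "it has a calibration stamp": R5 needs "it is rejected"; R26 needs "it is tagged Q" — none of these are established.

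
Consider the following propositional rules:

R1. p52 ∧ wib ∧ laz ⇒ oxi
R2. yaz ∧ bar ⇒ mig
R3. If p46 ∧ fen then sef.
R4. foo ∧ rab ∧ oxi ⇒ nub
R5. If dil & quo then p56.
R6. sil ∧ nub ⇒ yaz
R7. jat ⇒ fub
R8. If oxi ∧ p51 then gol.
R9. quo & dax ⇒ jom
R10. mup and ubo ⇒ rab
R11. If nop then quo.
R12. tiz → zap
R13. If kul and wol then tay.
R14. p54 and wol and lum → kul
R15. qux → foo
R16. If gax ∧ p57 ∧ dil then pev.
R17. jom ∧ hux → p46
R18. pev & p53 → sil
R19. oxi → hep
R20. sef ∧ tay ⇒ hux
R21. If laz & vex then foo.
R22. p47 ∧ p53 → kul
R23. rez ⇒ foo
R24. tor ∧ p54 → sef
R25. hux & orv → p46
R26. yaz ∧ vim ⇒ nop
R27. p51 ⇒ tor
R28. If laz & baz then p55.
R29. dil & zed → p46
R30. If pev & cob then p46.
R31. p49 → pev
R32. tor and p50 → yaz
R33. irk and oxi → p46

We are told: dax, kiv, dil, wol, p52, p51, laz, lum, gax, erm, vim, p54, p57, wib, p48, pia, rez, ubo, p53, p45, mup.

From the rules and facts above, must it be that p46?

oxi  (by R1: p52, wib, laz)
rab  (by R10: mup, ubo)
kul  (by R14: p54, wol, lum)
pev  (by R16: gax, p57, dil)
sil  (by R18: pev, p53)
foo  (by R23: rez)
tor  (by R27: p51)
nub  (by R4: foo, rab, oxi)
yaz  (by R6: sil, nub)
tay  (by R13: kul, wol)
sef  (by R24: tor, p54)
nop  (by R26: yaz, vim)
quo  (by R11: nop)
hux  (by R20: sef, tay)
jom  (by R9: quo, dax)
p46  (by R17: jom, hux)

Yes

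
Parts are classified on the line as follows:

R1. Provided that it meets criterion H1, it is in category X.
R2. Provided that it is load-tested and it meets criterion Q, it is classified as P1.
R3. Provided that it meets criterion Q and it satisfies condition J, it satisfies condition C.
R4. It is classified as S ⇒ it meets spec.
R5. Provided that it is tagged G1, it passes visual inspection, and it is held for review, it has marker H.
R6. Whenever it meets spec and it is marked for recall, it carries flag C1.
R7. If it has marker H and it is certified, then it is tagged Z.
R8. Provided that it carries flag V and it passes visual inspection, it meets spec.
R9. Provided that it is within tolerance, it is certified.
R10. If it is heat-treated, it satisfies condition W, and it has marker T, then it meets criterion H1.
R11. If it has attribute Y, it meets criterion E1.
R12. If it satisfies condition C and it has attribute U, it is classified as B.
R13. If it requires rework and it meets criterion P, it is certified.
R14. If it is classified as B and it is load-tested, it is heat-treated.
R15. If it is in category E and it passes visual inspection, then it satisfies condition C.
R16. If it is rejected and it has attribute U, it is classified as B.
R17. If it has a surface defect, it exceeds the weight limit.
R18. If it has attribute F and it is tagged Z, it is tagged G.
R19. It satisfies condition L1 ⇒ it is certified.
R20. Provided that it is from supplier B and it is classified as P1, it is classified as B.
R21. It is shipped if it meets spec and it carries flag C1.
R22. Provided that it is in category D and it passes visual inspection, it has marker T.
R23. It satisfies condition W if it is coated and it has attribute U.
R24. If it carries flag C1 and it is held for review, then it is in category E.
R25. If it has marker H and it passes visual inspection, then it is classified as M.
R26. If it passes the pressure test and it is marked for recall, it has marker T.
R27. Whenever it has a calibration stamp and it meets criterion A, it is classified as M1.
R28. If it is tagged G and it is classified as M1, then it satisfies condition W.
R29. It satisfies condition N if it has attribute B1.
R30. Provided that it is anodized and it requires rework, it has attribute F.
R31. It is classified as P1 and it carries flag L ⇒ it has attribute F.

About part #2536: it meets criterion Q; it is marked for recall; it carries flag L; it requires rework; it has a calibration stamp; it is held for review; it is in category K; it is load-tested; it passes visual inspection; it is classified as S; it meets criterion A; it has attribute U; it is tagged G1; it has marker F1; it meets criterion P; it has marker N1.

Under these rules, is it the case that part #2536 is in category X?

Forward chaining from the given facts derives: is classified as P1, meets spec, has marker H, carries flag C1, is certified, is shipped, is in category E, is classified as M, is classified as M1, has attribute F, is tagged Z, satisfies condition C, is tagged G, satisfies condition W, is classified as B, is heat-treated.
The only rule concluding "it is in category X" is R1, which needs "it meets criterion H1"; that is never established.

No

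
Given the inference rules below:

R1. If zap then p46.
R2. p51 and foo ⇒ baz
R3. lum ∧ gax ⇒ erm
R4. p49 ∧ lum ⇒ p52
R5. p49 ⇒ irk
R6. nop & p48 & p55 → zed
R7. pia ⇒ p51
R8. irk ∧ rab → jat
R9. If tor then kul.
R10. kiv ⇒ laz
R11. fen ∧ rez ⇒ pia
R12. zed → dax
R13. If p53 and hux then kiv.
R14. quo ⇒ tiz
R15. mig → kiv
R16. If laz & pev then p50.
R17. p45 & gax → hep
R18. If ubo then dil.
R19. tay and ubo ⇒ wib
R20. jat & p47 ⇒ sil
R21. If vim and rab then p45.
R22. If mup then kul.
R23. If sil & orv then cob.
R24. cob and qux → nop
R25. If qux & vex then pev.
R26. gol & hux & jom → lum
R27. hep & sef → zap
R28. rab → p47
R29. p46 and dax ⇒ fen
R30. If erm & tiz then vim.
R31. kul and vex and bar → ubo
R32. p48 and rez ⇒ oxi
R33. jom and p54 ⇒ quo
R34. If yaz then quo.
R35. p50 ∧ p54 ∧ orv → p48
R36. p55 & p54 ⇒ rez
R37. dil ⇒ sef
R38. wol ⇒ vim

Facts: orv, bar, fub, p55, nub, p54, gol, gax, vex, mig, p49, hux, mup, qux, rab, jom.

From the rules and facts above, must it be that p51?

irk  (by R5: p49)
jat  (by R8: irk, rab)
kiv  (by R15: mig)
kul  (by R22: mup)
pev  (by R25: qux, vex)
lum  (by R26: gol, hux, jom)
p47  (by R28: rab)
ubo  (by R31: kul, vex, bar)
quo  (by R33: jom, p54)
rez  (by R36: p55, p54)
erm  (by R3: lum, gax)
laz  (by R10: kiv)
tiz  (by R14: quo)
p50  (by R16: laz, pev)
dil  (by R18: ubo)
sil  (by R20: jat, p47)
cob  (by R23: sil, orv)
nop  (by R24: cob, qux)
vim  (by R30: erm, tiz)
p48  (by R35: p50, p54, orv)
sef  (by R37: dil)
zed  (by R6: nop, p48, p55)
dax  (by R12: zed)
p45  (by R21: vim, rab)
hep  (by R17: p45, gax)
zap  (by R27: hep, sef)
p46  (by R1: zap)
fen  (by R29: p46, dax)
pia  (by R11: fen, rez)
p51  (by R7: pia)

Yes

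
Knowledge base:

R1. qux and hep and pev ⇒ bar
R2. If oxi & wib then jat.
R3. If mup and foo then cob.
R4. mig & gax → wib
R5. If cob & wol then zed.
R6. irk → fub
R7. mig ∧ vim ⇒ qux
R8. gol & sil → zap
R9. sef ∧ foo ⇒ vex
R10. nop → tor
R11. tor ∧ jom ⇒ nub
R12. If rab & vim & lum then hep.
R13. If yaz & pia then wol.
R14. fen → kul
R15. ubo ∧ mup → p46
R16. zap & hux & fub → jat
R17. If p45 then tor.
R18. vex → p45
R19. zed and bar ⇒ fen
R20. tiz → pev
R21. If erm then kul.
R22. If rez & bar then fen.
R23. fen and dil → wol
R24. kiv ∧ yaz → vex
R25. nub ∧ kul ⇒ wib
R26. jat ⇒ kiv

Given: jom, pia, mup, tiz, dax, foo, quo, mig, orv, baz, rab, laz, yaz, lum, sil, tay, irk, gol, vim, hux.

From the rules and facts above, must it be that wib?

cob  (by R3: mup, foo)
fub  (by R6: irk)
qux  (by R7: mig, vim)
zap  (by R8: gol, sil)
hep  (by R12: rab, vim, lum)
wol  (by R13: yaz, pia)
jat  (by R16: zap, hux, fub)
pev  (by R20: tiz)
kiv  (by R26: jat)
bar  (by R1: qux, hep, pev)
zed  (by R5: cob, wol)
fen  (by R19: zed, bar)
vex  (by R24: kiv, yaz)
kul  (by R14: fen)
p45  (by R18: vex)
tor  (by R17: p45)
nub  (by R11: tor, jom)
wib  (by R25: nub, kul)

Yes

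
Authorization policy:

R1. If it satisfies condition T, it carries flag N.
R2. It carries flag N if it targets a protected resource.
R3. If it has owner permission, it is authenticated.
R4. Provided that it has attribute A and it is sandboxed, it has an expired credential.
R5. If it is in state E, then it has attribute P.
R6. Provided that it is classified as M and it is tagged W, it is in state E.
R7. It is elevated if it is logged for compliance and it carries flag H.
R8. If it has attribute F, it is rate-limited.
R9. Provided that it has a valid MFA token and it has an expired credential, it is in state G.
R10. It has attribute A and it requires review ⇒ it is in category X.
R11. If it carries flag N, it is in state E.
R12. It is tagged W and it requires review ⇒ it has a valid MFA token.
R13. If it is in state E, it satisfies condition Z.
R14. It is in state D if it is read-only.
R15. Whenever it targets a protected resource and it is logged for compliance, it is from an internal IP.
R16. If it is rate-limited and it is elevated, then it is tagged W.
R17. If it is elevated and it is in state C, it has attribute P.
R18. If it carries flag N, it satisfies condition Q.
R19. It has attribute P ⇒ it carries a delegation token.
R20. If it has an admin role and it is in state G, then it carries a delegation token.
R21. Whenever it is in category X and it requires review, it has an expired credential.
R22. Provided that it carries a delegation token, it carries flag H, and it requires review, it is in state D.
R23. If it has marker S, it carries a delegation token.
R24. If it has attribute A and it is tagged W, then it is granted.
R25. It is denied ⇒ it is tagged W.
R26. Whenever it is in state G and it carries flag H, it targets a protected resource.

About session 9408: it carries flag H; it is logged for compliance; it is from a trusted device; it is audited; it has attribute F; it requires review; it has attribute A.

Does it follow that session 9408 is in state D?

Yes

By R7 (it is logged for compliance, it carries flag H): it is elevated.
By R8 (it has attribute F): it is rate-limited.
By R10 (it has attribute A, it requires review): it is in category X.
By R16 (it is rate-limited, it is elevated): it is tagged W.
By R21 (it is in category X, it requires review): it has an expired credential.
By R12 (it is tagged W, it requires review): it has a valid MFA token.
By R9 (it has a valid MFA token, it has an expired credential): it is in state G.
By R26 (it is in state G, it carries flag H): it targets a protected resource.
By R2 (it targets a protected resource): it carries flag N.
By R11 (it carries flag N): it is in state E.
By R5 (it is in state E): it has attribute P.
By R19 (it has attribute P): it carries a delegation token.
By R22 (it carries a delegation token, it carries flag H, it requires review): it is in state D.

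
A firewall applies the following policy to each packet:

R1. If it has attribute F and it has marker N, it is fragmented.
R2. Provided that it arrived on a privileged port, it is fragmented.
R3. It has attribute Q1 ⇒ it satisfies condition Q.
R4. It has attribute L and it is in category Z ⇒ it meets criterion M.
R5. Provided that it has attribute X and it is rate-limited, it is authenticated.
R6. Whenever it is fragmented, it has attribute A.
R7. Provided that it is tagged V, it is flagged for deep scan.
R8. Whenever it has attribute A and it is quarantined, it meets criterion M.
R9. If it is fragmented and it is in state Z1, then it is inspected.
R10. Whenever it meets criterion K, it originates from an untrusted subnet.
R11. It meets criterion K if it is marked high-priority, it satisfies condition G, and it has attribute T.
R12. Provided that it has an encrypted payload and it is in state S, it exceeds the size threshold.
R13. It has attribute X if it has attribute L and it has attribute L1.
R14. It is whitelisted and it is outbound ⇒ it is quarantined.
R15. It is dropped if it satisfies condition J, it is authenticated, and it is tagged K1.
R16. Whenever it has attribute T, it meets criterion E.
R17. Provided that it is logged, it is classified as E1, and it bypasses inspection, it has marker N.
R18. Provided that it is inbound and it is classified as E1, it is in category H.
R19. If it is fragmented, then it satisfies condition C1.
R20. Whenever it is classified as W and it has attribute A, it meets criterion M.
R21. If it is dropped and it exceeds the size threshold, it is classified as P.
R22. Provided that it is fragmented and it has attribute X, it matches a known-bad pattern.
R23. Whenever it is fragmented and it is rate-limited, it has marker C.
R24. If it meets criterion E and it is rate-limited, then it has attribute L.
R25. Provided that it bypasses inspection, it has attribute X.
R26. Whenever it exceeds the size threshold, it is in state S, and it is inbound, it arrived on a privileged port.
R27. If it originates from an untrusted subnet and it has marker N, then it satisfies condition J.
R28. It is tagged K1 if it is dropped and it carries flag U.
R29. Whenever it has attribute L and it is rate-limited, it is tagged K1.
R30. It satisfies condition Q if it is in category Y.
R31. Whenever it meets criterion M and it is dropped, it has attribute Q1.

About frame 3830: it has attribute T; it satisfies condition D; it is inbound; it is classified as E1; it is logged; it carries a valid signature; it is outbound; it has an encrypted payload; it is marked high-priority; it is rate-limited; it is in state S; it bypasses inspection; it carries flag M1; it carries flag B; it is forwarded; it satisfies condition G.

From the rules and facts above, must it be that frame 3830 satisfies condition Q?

Forward chaining from the given facts derives: meets criterion K, exceeds the size threshold, meets criterion E, has marker N, is in category H, has attribute L, has attribute X, arrived on a privileged port, is tagged K1, is fragmented, is authenticated, has attribute A, originates from an untrusted subnet, satisfies condition C1, matches a known-bad pattern, has marker C, satisfies condition J, is dropped, is classified as P.
Rules concluding "it satisfies condition Q": R3 needs "it has attribute Q1"; R30 needs "it is in category Y" — none of these are established.

No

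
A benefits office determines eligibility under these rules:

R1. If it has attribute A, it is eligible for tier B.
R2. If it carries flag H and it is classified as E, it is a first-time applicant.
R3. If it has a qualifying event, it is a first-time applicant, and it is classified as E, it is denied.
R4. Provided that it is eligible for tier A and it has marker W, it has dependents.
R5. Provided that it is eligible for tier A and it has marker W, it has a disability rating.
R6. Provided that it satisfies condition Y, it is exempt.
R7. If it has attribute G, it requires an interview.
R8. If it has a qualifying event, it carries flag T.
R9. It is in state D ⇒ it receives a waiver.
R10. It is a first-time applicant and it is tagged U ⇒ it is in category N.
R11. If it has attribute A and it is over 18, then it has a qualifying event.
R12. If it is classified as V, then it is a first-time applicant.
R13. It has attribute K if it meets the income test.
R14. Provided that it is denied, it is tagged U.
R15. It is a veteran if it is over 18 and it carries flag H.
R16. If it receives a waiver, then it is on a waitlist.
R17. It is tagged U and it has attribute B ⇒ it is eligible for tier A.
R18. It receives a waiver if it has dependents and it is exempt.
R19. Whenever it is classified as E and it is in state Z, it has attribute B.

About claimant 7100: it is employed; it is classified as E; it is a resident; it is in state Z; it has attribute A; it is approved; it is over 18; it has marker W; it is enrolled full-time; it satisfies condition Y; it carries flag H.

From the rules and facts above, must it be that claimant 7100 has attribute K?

Forward chaining from the given facts derives: is eligible for tier B, is a first-time applicant, is exempt, has a qualifying event, is a veteran, has attribute B, is denied, carries flag T, is tagged U, is eligible for tier A, has dependents, has a disability rating, is in category N, receives a waiver, is on a waitlist.
The only rule concluding "it has attribute K" is R13, which needs "it meets the income test"; that is never established.

No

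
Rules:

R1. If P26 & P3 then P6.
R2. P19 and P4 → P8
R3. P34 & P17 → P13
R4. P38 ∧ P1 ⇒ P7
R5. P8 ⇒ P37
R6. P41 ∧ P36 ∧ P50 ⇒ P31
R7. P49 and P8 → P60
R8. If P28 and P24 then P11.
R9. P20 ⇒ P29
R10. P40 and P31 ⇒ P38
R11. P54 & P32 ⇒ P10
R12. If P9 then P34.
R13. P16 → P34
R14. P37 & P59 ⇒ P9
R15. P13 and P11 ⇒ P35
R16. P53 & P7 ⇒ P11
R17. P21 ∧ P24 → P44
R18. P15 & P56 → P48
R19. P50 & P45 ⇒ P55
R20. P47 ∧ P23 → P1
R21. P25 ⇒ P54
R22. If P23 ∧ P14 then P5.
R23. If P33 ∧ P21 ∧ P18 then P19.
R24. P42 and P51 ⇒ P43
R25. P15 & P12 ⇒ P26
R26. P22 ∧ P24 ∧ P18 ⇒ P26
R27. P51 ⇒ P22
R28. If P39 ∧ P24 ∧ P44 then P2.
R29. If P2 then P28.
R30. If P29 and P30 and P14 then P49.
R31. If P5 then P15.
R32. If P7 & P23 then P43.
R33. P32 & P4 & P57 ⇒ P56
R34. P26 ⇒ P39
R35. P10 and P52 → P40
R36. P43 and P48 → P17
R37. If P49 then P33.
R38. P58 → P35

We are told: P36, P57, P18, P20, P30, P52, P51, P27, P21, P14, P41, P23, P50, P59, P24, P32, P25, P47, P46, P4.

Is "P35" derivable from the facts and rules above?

Yes

P31  (by R6: P41, P36, P50)
P29  (by R9: P20)
P44  (by R17: P21, P24)
P1  (by R20: P47, P23)
P54  (by R21: P25)
P5  (by R22: P23, P14)
P22  (by R27: P51)
P49  (by R30: P29, P30, P14)
P15  (by R31: P5)
P56  (by R33: P32, P4, P57)
P33  (by R37: P49)
P10  (by R11: P54, P32)
P48  (by R18: P15, P56)
P19  (by R23: P33, P21, P18)
P26  (by R26: P22, P24, P18)
P39  (by R34: P26)
P40  (by R35: P10, P52)
P8  (by R2: P19, P4)
P37  (by R5: P8)
P38  (by R10: P40, P31)
P9  (by R14: P37, P59)
P2  (by R28: P39, P24, P44)
P28  (by R29: P2)
P7  (by R4: P38, P1)
P11  (by R8: P28, P24)
P34  (by R12: P9)
P43  (by R32: P7, P23)
P17  (by R36: P43, P48)
P13  (by R3: P34, P17)
P35  (by R15: P13, P11)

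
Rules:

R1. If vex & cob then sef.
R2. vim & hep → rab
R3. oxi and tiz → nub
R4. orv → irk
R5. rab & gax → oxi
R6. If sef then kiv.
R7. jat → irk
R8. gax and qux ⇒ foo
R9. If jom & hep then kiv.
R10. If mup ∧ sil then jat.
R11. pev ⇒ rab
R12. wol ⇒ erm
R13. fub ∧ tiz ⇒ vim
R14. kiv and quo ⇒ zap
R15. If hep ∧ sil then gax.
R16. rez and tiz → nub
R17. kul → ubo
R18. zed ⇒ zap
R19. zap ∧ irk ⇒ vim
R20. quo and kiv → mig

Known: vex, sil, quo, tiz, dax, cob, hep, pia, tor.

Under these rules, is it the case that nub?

No

Forward chaining from the given facts derives: sef, kiv, zap, gax, mig.
Rules concluding nub: R3 needs oxi; R16 needs rez — none of these are established.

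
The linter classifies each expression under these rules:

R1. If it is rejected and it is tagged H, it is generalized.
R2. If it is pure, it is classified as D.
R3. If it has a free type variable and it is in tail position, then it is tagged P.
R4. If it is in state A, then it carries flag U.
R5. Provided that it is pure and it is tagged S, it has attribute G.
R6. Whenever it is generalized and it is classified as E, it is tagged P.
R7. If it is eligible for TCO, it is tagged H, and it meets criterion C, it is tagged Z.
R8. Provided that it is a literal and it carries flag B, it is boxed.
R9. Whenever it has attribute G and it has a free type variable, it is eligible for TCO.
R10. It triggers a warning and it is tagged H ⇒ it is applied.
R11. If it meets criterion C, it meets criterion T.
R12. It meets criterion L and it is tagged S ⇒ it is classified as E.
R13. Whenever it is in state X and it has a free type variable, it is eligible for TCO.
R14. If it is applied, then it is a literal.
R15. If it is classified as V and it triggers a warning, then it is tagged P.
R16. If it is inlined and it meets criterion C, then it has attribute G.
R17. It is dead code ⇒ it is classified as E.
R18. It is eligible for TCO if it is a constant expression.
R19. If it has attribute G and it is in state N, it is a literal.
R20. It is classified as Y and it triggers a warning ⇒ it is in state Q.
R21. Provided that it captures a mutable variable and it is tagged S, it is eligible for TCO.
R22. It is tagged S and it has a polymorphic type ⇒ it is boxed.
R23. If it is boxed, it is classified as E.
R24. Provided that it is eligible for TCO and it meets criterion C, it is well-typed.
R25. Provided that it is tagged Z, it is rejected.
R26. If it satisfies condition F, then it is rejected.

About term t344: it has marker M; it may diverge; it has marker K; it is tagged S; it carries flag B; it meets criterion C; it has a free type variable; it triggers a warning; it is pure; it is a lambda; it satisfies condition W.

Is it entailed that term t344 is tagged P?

Forward chaining from the given facts derives: is classified as D, has attribute G, is eligible for TCO, meets criterion T, is well-typed.
Rules concluding "it is tagged P": R3 needs "it is in tail position"; R6 needs "it is generalized"; R15 needs "it is classified as V" — none of these are established.

No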